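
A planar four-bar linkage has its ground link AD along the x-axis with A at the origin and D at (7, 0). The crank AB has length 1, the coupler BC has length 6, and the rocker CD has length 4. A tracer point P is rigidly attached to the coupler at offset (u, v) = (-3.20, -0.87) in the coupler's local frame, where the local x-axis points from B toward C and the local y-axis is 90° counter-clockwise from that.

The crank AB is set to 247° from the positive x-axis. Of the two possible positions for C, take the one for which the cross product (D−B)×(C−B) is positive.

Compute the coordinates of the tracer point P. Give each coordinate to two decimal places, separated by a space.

-2.31 -3.63

A=(0,0), D=(7.00,0)
B = A + 1.00·(cos247°, sin247°) = (-0.3907, -0.9205)
|BD| = 7.4478
circle(B,6.00) ∩ circle(D,4.00): a=5.0666, h=3.2140
  candidates: C₊=(4.2398,2.8950) cross=23.937; C₋=(5.0342,-3.4836) cross=-23.937
  mode + wants cross > 0 → take C=(4.2398,2.8950) (cross=23.937)
ex = (C−B)/|BC| = (0.7718,0.6359); ey = (-0.6359,0.7718)
P = B + -3.20·ex + -0.87·ey = (-2.3071,-3.6269)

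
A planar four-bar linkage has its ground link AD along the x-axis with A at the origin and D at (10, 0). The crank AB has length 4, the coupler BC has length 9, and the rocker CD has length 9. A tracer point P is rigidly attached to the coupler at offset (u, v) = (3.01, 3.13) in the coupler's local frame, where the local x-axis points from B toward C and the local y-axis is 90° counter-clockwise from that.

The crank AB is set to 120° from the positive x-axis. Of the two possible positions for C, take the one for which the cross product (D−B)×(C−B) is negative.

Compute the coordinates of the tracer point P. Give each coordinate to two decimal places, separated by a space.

2.17 2.26

A=(0,0), D=(10.00,0)
B = A + 4.00·(cos120°, sin120°) = (-2.0000, 3.4641)
|BD| = 12.4900
circle(B,9.00) ∩ circle(D,9.00): a=6.2450, h=6.4807
  candidates: C₊=(5.7974,7.9585) cross=80.944; C₋=(2.2026,-4.4944) cross=-80.944
  mode - wants cross < 0 → take C=(2.2026,-4.4944) (cross=-80.944)
ex = (C−B)/|BC| = (0.4670,-0.8843); ey = (0.8843,0.4670)
P = B + 3.01·ex + 3.13·ey = (2.1733,2.2640)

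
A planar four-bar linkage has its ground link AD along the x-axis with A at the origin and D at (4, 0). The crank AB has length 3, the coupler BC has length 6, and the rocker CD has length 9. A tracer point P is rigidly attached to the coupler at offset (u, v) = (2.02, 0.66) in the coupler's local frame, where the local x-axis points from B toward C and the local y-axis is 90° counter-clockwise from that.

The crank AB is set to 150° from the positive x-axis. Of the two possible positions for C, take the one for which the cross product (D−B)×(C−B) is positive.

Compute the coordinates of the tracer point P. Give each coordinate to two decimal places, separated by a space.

A=(0,0), D=(4.00,0)
B = A + 3.00·(cos150°, sin150°) = (-2.5981, 1.5000)
|BD| = 6.7664
circle(B,6.00) ∩ circle(D,9.00): a=0.0580, h=5.9997
  candidates: C₊=(-1.2115,7.3376) cross=40.597; C₋=(-3.8716,-4.3633) cross=-40.597
  mode + wants cross > 0 → take C=(-1.2115,7.3376) (cross=40.597)
ex = (C−B)/|BC| = (0.2311,0.9729); ey = (-0.9729,0.2311)
P = B + 2.02·ex + 0.66·ey = (-2.7734,3.6178)

-2.77 3.62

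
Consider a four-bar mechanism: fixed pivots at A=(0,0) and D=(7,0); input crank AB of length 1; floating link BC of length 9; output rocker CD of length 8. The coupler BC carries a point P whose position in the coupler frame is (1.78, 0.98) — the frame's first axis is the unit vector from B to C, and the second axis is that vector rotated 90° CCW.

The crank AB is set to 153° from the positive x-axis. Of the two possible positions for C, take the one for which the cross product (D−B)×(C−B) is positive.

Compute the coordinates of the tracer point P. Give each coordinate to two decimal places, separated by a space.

A=(0,0), D=(7.00,0)
B = A + 1.00·(cos153°, sin153°) = (-0.8910, 0.4540)
|BD| = 7.9041
circle(B,9.00) ∩ circle(D,8.00): a=5.0274, h=7.4649
  candidates: C₊=(4.5569,7.6178) cross=59.003; C₋=(3.6994,-7.2874) cross=-59.003
  mode + wants cross > 0 → take C=(4.5569,7.6178) (cross=59.003)
ex = (C−B)/|BC| = (0.6053,0.7960); ey = (-0.7960,0.6053)
P = B + 1.78·ex + 0.98·ey = (-0.5936,2.4641)

-0.59 2.46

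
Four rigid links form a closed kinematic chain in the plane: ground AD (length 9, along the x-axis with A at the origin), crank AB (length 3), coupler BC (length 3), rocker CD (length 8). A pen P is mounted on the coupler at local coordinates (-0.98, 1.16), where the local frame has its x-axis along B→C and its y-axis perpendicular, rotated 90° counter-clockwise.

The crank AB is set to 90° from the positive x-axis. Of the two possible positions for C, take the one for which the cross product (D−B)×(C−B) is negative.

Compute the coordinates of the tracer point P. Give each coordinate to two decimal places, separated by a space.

0.77 4.31

A=(0,0), D=(9.00,0)
B = A + 3.00·(cos90°, sin90°) = (0.0000, 3.0000)
|BD| = 9.4868
circle(B,3.00) ∩ circle(D,8.00): a=1.8447, h=2.3658
  candidates: C₊=(2.4981,4.6611) cross=22.444; C₋=(1.0019,0.1722) cross=-22.444
  mode - wants cross < 0 → take C=(1.0019,0.1722) (cross=-22.444)
ex = (C−B)/|BC| = (0.3340,-0.9426); ey = (0.9426,0.3340)
P = B + -0.98·ex + 1.16·ey = (0.7661,4.3111)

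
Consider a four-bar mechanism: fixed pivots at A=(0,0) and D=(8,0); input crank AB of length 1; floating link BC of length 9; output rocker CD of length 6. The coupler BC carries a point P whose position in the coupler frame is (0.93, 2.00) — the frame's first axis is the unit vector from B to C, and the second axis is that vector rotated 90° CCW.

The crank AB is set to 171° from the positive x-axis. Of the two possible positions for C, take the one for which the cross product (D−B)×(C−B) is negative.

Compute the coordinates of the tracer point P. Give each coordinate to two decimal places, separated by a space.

1.01 1.09

A=(0,0), D=(8.00,0)
B = A + 1.00·(cos171°, sin171°) = (-0.9877, 0.1564)
|BD| = 8.9890
circle(B,9.00) ∩ circle(D,6.00): a=6.9976, h=5.6599
  candidates: C₊=(6.1073,5.6937) cross=50.877; C₋=(5.9103,-5.6243) cross=-50.877
  mode - wants cross < 0 → take C=(5.9103,-5.6243) (cross=-50.877)
ex = (C−B)/|BC| = (0.7664,-0.6423); ey = (0.6423,0.7664)
P = B + 0.93·ex + 2.00·ey = (1.0097,1.0920)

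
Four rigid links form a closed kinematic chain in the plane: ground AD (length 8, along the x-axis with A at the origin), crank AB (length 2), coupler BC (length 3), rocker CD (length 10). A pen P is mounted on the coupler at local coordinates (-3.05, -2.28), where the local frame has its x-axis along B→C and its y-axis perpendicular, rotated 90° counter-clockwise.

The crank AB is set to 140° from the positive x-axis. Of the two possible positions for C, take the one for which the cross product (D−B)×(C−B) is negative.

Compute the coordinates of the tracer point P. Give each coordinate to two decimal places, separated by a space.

A=(0,0), D=(8.00,0)
B = A + 2.00·(cos140°, sin140°) = (-1.5321, 1.2856)
|BD| = 9.6184
circle(B,3.00) ∩ circle(D,10.00): a=0.0787, h=2.9990
  candidates: C₊=(-1.0533,4.2471) cross=28.845; C₋=(-1.8550,-1.6970) cross=-28.845
  mode - wants cross < 0 → take C=(-1.8550,-1.6970) (cross=-28.845)
ex = (C−B)/|BC| = (-0.1076,-0.9942); ey = (0.9942,-0.1076)
P = B + -3.05·ex + -2.28·ey = (-3.4706,4.5632)

-3.47 4.56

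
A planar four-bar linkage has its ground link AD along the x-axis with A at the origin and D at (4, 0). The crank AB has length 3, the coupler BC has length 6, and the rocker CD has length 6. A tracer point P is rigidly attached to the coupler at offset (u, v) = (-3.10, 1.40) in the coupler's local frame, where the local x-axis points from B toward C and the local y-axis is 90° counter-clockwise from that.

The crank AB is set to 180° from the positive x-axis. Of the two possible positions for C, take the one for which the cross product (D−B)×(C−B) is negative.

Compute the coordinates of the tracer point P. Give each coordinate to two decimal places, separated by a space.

-3.67 3.33

A=(0,0), D=(4.00,0)
B = A + 3.00·(cos180°, sin180°) = (-3.0000, 0.0000)
|BD| = 7.0000
circle(B,6.00) ∩ circle(D,6.00): a=3.5000, h=4.8734
  candidates: C₊=(0.5000,4.8734) cross=34.114; C₋=(0.5000,-4.8734) cross=-34.114
  mode - wants cross < 0 → take C=(0.5000,-4.8734) (cross=-34.114)
ex = (C−B)/|BC| = (0.5833,-0.8122); ey = (0.8122,0.5833)
P = B + -3.10·ex + 1.40·ey = (-3.6712,3.3346)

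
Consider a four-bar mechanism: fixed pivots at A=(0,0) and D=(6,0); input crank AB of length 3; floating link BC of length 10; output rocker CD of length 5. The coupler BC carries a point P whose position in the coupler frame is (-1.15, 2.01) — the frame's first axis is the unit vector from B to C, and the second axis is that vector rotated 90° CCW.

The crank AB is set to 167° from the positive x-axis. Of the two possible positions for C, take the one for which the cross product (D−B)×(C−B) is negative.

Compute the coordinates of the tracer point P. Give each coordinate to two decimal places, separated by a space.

-2.74 2.98

A=(0,0), D=(6.00,0)
B = A + 3.00·(cos167°, sin167°) = (-2.9231, 0.6749)
|BD| = 8.9486
circle(B,10.00) ∩ circle(D,5.00): a=8.6649, h=4.9919
  candidates: C₊=(6.0936,4.9991) cross=44.671; C₋=(5.3406,-4.9563) cross=-44.671
  mode - wants cross < 0 → take C=(5.3406,-4.9563) (cross=-44.671)
ex = (C−B)/|BC| = (0.8264,-0.5631); ey = (0.5631,0.8264)
P = B + -1.15·ex + 2.01·ey = (-2.7416,2.9835)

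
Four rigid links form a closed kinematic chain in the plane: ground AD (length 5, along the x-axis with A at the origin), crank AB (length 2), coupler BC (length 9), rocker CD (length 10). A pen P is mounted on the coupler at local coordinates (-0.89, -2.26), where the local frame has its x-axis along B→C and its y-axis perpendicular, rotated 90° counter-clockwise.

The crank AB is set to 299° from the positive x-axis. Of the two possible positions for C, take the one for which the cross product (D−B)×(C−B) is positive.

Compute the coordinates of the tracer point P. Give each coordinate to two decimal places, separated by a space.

3.40 -1.68

A=(0,0), D=(5.00,0)
B = A + 2.00·(cos299°, sin299°) = (0.9696, -1.7492)
|BD| = 4.3936
circle(B,9.00) ∩ circle(D,10.00): a=0.0346, h=8.9999
  candidates: C₊=(-2.5818,6.5204) cross=39.542; C₋=(4.5845,-9.9914) cross=-39.542
  mode + wants cross > 0 → take C=(-2.5818,6.5204) (cross=39.542)
ex = (C−B)/|BC| = (-0.3946,0.9189); ey = (-0.9189,-0.3946)
P = B + -0.89·ex + -2.26·ey = (3.3974,-1.6752)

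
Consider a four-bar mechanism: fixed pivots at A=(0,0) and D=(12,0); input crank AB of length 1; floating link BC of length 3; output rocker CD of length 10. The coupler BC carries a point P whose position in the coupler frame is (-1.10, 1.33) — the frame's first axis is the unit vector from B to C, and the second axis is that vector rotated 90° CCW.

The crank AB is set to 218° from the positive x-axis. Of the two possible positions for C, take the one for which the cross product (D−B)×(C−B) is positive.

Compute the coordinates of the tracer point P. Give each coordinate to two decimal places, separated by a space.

-2.29 0.23

A=(0,0), D=(12.00,0)
B = A + 1.00·(cos218°, sin218°) = (-0.7880, -0.6157)
|BD| = 12.8028
circle(B,3.00) ∩ circle(D,10.00): a=2.8475, h=0.9443
  candidates: C₊=(2.0108,0.4645) cross=12.090; C₋=(2.1016,-1.4219) cross=-12.090
  mode + wants cross > 0 → take C=(2.0108,0.4645) (cross=12.090)
ex = (C−B)/|BC| = (0.9329,0.3600); ey = (-0.3600,0.9329)
P = B + -1.10·ex + 1.33·ey = (-2.2931,0.2291)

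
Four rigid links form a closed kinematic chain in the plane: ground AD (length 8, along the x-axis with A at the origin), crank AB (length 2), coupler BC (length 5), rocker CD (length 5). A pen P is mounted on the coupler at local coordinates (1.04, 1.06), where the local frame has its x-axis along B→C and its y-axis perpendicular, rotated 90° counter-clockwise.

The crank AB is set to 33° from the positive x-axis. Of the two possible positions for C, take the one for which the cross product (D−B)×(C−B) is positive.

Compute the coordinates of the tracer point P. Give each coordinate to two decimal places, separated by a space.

1.78 2.57

A=(0,0), D=(8.00,0)
B = A + 2.00·(cos33°, sin33°) = (1.6773, 1.0893)
|BD| = 6.4158
circle(B,5.00) ∩ circle(D,5.00): a=3.2079, h=3.8353
  candidates: C₊=(5.4898,4.3242) cross=24.606; C₋=(4.1875,-3.2350) cross=-24.606
  mode + wants cross > 0 → take C=(5.4898,4.3242) (cross=24.606)
ex = (C−B)/|BC| = (0.7625,0.6470); ey = (-0.6470,0.7625)
P = B + 1.04·ex + 1.06·ey = (1.7845,2.5704)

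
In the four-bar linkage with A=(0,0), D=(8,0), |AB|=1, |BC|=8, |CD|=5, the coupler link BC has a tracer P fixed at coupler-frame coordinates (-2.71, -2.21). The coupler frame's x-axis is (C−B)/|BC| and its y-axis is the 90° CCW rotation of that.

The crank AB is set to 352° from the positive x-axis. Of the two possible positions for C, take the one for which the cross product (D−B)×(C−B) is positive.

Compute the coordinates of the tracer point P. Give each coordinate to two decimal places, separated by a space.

A=(0,0), D=(8.00,0)
B = A + 1.00·(cos352°, sin352°) = (0.9903, -0.1392)
|BD| = 7.0111
circle(B,8.00) ∩ circle(D,5.00): a=6.2869, h=4.9473
  candidates: C₊=(7.1777,4.9319) cross=34.686; C₋=(7.3741,-4.9607) cross=-34.686
  mode + wants cross > 0 → take C=(7.1777,4.9319) (cross=34.686)
ex = (C−B)/|BC| = (0.7734,0.6339); ey = (-0.6339,0.7734)
P = B + -2.71·ex + -2.21·ey = (0.2952,-3.5663)

0.30 -3.57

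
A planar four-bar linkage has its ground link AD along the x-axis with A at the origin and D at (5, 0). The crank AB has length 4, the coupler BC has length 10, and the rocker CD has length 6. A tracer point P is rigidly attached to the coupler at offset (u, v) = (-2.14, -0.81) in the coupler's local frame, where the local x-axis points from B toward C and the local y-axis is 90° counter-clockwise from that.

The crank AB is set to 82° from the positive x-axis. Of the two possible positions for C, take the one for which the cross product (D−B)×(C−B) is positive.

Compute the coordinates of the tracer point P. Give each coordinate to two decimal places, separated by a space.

-1.68 3.47

A=(0,0), D=(5.00,0)
B = A + 4.00·(cos82°, sin82°) = (0.5567, 3.9611)
|BD| = 5.9526
circle(B,10.00) ∩ circle(D,6.00): a=8.3521, h=5.4993
  candidates: C₊=(10.4506,2.5082) cross=32.735; C₋=(3.1317,-5.7017) cross=-32.735
  mode + wants cross > 0 → take C=(10.4506,2.5082) (cross=32.735)
ex = (C−B)/|BC| = (0.9894,-0.1453); ey = (0.1453,0.9894)
P = B + -2.14·ex + -0.81·ey = (-1.6783,3.4706)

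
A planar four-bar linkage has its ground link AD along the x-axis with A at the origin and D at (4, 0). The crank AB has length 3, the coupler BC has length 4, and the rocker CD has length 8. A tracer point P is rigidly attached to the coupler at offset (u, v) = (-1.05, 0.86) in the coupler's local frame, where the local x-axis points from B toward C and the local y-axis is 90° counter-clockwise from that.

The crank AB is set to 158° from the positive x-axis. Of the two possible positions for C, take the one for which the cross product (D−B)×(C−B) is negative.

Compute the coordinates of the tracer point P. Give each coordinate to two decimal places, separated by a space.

A=(0,0), D=(4.00,0)
B = A + 3.00·(cos158°, sin158°) = (-2.7816, 1.1238)
|BD| = 6.8740
circle(B,4.00) ∩ circle(D,8.00): a=-0.0544, h=3.9996
  candidates: C₊=(-2.1813,5.0785) cross=27.494; C₋=(-3.4891,-2.8131) cross=-27.494
  mode - wants cross < 0 → take C=(-3.4891,-2.8131) (cross=-27.494)
ex = (C−B)/|BC| = (-0.1769,-0.9842); ey = (0.9842,-0.1769)
P = B + -1.05·ex + 0.86·ey = (-1.7494,2.0051)

-1.75 2.01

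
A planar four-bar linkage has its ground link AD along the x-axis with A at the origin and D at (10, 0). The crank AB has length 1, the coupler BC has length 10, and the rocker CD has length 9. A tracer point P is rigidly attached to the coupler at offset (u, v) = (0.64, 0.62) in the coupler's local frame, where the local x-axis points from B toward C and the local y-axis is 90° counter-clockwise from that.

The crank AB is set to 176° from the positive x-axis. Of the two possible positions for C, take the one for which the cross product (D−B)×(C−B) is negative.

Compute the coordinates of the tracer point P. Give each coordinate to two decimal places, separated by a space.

-0.11 -0.04

A=(0,0), D=(10.00,0)
B = A + 1.00·(cos176°, sin176°) = (-0.9976, 0.0698)
|BD| = 10.9978
circle(B,10.00) ∩ circle(D,9.00): a=6.3627, h=7.7147
  candidates: C₊=(5.4139,7.7439) cross=84.844; C₋=(5.3161,-7.6851) cross=-84.844
  mode - wants cross < 0 → take C=(5.3161,-7.6851) (cross=-84.844)
ex = (C−B)/|BC| = (0.6314,-0.7755); ey = (0.7755,0.6314)
P = B + 0.64·ex + 0.62·ey = (-0.1127,-0.0351)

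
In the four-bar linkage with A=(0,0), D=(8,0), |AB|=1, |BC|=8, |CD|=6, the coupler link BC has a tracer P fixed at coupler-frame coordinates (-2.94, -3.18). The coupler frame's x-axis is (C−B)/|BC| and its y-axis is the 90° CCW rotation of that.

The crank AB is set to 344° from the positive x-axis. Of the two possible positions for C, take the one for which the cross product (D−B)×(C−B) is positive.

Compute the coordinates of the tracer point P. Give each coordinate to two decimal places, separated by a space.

A=(0,0), D=(8.00,0)
B = A + 1.00·(cos344°, sin344°) = (0.9613, -0.2756)
|BD| = 7.0441
circle(B,8.00) ∩ circle(D,6.00): a=5.5095, h=5.8004
  candidates: C₊=(6.2396,5.7359) cross=40.859; C₋=(6.6935,-5.8560) cross=-40.859
  mode + wants cross > 0 → take C=(6.2396,5.7359) (cross=40.859)
ex = (C−B)/|BC| = (0.6598,0.7514); ey = (-0.7514,0.6598)
P = B + -2.94·ex + -3.18·ey = (1.4111,-4.5830)

1.41 -4.58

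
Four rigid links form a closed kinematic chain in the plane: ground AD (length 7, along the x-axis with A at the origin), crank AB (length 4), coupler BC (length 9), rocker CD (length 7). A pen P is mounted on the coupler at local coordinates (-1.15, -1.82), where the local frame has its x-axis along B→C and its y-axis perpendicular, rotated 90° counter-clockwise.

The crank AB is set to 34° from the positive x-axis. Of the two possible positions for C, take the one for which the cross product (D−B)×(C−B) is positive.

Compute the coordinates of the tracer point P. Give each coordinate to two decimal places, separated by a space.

A=(0,0), D=(7.00,0)
B = A + 4.00·(cos34°, sin34°) = (3.3162, 2.2368)
|BD| = 4.3097
circle(B,9.00) ∩ circle(D,7.00): a=5.8674, h=6.8245
  candidates: C₊=(11.8734,5.0250) cross=29.412; C₋=(4.7895,-6.6418) cross=-29.412
  mode + wants cross > 0 → take C=(11.8734,5.0250) (cross=29.412)
ex = (C−B)/|BC| = (0.9508,0.3098); ey = (-0.3098,0.9508)
P = B + -1.15·ex + -1.82·ey = (2.7866,0.1500)

2.79 0.15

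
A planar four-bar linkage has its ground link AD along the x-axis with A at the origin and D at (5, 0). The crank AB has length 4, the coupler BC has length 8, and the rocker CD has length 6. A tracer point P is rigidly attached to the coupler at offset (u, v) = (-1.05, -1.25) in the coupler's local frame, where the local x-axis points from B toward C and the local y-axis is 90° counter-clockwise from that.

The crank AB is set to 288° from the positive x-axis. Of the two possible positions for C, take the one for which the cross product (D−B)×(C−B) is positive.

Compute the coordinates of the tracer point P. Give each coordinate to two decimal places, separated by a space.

A=(0,0), D=(5.00,0)
B = A + 4.00·(cos288°, sin288°) = (1.2361, -3.8042)
|BD| = 5.3516
circle(B,8.00) ∩ circle(D,6.00): a=5.2918, h=5.9997
  candidates: C₊=(0.6930,4.1773) cross=32.108; C₋=(9.2229,-4.2622) cross=-32.108
  mode + wants cross > 0 → take C=(0.6930,4.1773) (cross=32.108)
ex = (C−B)/|BC| = (-0.0679,0.9977); ey = (-0.9977,-0.0679)
P = B + -1.05·ex + -1.25·ey = (2.5545,-4.7670)

2.55 -4.77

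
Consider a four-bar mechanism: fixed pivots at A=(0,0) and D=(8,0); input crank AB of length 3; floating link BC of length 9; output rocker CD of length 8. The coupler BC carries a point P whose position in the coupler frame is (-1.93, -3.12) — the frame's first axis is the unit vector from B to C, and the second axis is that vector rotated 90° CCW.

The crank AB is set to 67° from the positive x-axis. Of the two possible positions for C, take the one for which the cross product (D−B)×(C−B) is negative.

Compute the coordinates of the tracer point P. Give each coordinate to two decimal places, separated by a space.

A=(0,0), D=(8.00,0)
B = A + 3.00·(cos67°, sin67°) = (1.1722, 2.7615)
|BD| = 7.3651
circle(B,9.00) ∩ circle(D,8.00): a=4.8366, h=7.5899
  candidates: C₊=(8.5018,7.9842) cross=55.901; C₋=(2.8102,-6.0882) cross=-55.901
  mode - wants cross < 0 → take C=(2.8102,-6.0882) (cross=-55.901)
ex = (C−B)/|BC| = (0.1820,-0.9833); ey = (0.9833,0.1820)
P = B + -1.93·ex + -3.12·ey = (-2.2470,4.0914)

-2.25 4.09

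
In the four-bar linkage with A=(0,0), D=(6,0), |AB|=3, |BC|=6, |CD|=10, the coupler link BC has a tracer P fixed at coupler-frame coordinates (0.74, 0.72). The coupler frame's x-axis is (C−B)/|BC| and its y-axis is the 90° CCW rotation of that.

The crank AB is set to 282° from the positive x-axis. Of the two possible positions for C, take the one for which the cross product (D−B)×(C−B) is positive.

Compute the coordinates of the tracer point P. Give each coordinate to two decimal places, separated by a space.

A=(0,0), D=(6.00,0)
B = A + 3.00·(cos282°, sin282°) = (0.6237, -2.9344)
|BD| = 6.1250
circle(B,6.00) ∩ circle(D,10.00): a=-2.1620, h=5.5969
  candidates: C₊=(-3.9555,0.9425) cross=34.281; C₋=(1.4074,-8.8830) cross=-34.281
  mode + wants cross > 0 → take C=(-3.9555,0.9425) (cross=34.281)
ex = (C−B)/|BC| = (-0.7632,0.6462); ey = (-0.6462,-0.7632)
P = B + 0.74·ex + 0.72·ey = (-0.4063,-3.0058)

-0.41 -3.01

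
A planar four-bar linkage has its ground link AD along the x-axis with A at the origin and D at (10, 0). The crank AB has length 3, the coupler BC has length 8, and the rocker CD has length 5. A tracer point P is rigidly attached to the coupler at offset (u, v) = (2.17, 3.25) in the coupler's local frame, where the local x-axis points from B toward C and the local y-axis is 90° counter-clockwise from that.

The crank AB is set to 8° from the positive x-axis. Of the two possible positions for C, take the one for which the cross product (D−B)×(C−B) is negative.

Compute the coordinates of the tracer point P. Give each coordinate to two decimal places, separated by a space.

A=(0,0), D=(10.00,0)
B = A + 3.00·(cos8°, sin8°) = (2.9708, 0.4175)
|BD| = 7.0416
circle(B,8.00) ∩ circle(D,5.00): a=6.2901, h=4.9432
  candidates: C₊=(9.5429,4.9791) cross=34.808; C₋=(8.9567,-4.8899) cross=-34.808
  mode - wants cross < 0 → take C=(8.9567,-4.8899) (cross=-34.808)
ex = (C−B)/|BC| = (0.7482,-0.6634); ey = (0.6634,0.7482)
P = B + 2.17·ex + 3.25·ey = (6.7506,1.4096)

6.75 1.41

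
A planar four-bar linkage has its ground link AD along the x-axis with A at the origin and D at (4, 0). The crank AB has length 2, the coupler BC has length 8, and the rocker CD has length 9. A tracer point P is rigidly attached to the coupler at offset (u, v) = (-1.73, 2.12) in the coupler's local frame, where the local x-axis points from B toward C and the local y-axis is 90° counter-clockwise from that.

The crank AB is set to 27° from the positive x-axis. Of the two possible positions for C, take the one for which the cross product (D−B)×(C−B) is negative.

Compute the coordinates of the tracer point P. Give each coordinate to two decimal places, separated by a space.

A=(0,0), D=(4.00,0)
B = A + 2.00·(cos27°, sin27°) = (1.7820, 0.9080)
|BD| = 2.3966
circle(B,8.00) ∩ circle(D,9.00): a=-2.3483, h=7.6476
  candidates: C₊=(2.5061,8.8751) cross=18.329; C₋=(-3.2886,-5.2798) cross=-18.329
  mode - wants cross < 0 → take C=(-3.2886,-5.2798) (cross=-18.329)
ex = (C−B)/|BC| = (-0.6338,-0.7735); ey = (0.7735,-0.6338)
P = B + -1.73·ex + 2.12·ey = (4.5183,0.9024)

4.52 0.90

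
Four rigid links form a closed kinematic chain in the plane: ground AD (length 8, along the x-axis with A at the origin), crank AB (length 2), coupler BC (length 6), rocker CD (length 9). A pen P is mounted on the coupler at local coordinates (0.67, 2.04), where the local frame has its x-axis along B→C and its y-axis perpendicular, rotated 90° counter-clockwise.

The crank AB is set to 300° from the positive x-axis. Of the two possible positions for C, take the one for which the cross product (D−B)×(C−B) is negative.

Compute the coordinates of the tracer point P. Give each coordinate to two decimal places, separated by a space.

A=(0,0), D=(8.00,0)
B = A + 2.00·(cos300°, sin300°) = (1.0000, -1.7321)
|BD| = 7.2111
circle(B,6.00) ∩ circle(D,9.00): a=0.4854, h=5.9803
  candidates: C₊=(0.0347,4.1898) cross=43.125; C₋=(2.9076,-7.4207) cross=-43.125
  mode - wants cross < 0 → take C=(2.9076,-7.4207) (cross=-43.125)
ex = (C−B)/|BC| = (0.3179,-0.9481); ey = (0.9481,0.3179)
P = B + 0.67·ex + 2.04·ey = (3.1472,-1.7187)

3.15 -1.72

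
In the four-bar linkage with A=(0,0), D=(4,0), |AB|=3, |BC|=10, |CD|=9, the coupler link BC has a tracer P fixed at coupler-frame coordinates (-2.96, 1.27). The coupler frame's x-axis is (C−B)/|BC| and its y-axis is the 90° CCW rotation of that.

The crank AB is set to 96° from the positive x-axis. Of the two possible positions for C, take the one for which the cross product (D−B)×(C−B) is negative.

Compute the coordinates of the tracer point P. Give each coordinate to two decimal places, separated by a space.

1.37 5.73

A=(0,0), D=(4.00,0)
B = A + 3.00·(cos96°, sin96°) = (-0.3136, 2.9836)
|BD| = 5.2449
circle(B,10.00) ∩ circle(D,9.00): a=4.4337, h=8.9634
  candidates: C₊=(8.4317,7.8332) cross=47.012; C₋=(-1.7660,-6.9104) cross=-47.012
  mode - wants cross < 0 → take C=(-1.7660,-6.9104) (cross=-47.012)
ex = (C−B)/|BC| = (-0.1452,-0.9894); ey = (0.9894,-0.1452)
P = B + -2.96·ex + 1.27·ey = (1.3729,5.7277)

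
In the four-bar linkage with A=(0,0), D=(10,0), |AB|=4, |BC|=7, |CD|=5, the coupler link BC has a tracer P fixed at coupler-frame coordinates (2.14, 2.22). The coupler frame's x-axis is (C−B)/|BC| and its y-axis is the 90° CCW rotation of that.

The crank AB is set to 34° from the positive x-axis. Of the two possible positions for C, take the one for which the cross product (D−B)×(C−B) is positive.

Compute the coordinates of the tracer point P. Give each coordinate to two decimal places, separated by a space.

4.41 5.12

A=(0,0), D=(10.00,0)
B = A + 4.00·(cos34°, sin34°) = (3.3162, 2.2368)
|BD| = 7.0482
circle(B,7.00) ∩ circle(D,5.00): a=5.2267, h=4.6564
  candidates: C₊=(9.7504,4.9938) cross=32.819; C₋=(6.7949,-3.8376) cross=-32.819
  mode + wants cross > 0 → take C=(9.7504,4.9938) (cross=32.819)
ex = (C−B)/|BC| = (0.9192,0.3939); ey = (-0.3939,0.9192)
P = B + 2.14·ex + 2.22·ey = (4.4088,5.1202)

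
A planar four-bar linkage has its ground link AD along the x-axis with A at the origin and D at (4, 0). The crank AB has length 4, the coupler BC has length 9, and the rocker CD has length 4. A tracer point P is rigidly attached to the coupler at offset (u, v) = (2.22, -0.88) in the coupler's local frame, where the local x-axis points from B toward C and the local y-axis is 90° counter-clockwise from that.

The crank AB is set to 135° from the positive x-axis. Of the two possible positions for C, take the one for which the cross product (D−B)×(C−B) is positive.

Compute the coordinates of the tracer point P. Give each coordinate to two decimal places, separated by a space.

-0.56 2.08

A=(0,0), D=(4.00,0)
B = A + 4.00·(cos135°, sin135°) = (-2.8284, 2.8284)
|BD| = 7.3910
circle(B,9.00) ∩ circle(D,4.00): a=8.0927, h=3.9380
  candidates: C₊=(6.1553,3.3697) cross=29.106; C₋=(3.1413,-3.9067) cross=-29.106
  mode + wants cross > 0 → take C=(6.1553,3.3697) (cross=29.106)
ex = (C−B)/|BC| = (0.9982,0.0601); ey = (-0.0601,0.9982)
P = B + 2.22·ex + -0.88·ey = (-0.5595,2.0835)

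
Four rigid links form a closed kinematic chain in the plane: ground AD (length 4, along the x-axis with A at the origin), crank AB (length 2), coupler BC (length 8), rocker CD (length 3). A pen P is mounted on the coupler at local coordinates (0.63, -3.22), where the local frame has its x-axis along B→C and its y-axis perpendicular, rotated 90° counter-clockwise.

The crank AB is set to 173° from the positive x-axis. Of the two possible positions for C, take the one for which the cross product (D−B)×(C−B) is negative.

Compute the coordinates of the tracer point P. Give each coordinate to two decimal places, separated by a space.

-2.54 -2.99

A=(0,0), D=(4.00,0)
B = A + 2.00·(cos173°, sin173°) = (-1.9851, 0.2437)
|BD| = 5.9901
circle(B,8.00) ∩ circle(D,3.00): a=7.5860, h=2.5403
  candidates: C₊=(5.6980,2.4732) cross=15.216; C₋=(5.4912,-2.6031) cross=-15.216
  mode - wants cross < 0 → take C=(5.4912,-2.6031) (cross=-15.216)
ex = (C−B)/|BC| = (0.9345,-0.3559); ey = (0.3559,0.9345)
P = B + 0.63·ex + -3.22·ey = (-2.5422,-2.9897)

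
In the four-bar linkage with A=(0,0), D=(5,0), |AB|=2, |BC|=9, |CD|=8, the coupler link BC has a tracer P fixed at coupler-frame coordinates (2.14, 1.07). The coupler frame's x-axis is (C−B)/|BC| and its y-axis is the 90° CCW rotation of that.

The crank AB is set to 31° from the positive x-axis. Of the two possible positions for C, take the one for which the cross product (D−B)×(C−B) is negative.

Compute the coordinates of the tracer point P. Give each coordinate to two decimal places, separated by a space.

3.15 -0.88

A=(0,0), D=(5.00,0)
B = A + 2.00·(cos31°, sin31°) = (1.7143, 1.0301)
|BD| = 3.4433
circle(B,9.00) ∩ circle(D,8.00): a=4.1902, h=7.9651
  candidates: C₊=(8.0954,7.3769) cross=27.426; C₋=(3.3299,-7.8237) cross=-27.426
  mode - wants cross < 0 → take C=(3.3299,-7.8237) (cross=-27.426)
ex = (C−B)/|BC| = (0.1795,-0.9838); ey = (0.9838,0.1795)
P = B + 2.14·ex + 1.07·ey = (3.1511,-0.8831)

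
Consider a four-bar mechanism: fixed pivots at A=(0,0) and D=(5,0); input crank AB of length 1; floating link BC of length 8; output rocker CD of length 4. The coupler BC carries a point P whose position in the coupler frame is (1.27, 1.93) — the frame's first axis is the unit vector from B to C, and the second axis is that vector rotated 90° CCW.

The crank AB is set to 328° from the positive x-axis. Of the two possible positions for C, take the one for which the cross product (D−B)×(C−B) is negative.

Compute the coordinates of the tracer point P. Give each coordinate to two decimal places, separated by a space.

A=(0,0), D=(5.00,0)
B = A + 1.00·(cos328°, sin328°) = (0.8480, -0.5299)
|BD| = 4.1856
circle(B,8.00) ∩ circle(D,4.00): a=7.8267, h=1.6561
  candidates: C₊=(8.4021,2.1037) cross=6.932; C₋=(8.8214,-1.1817) cross=-6.932
  mode - wants cross < 0 → take C=(8.8214,-1.1817) (cross=-6.932)
ex = (C−B)/|BC| = (0.9967,-0.0815); ey = (0.0815,0.9967)
P = B + 1.27·ex + 1.93·ey = (2.2711,1.2902)

2.27 1.29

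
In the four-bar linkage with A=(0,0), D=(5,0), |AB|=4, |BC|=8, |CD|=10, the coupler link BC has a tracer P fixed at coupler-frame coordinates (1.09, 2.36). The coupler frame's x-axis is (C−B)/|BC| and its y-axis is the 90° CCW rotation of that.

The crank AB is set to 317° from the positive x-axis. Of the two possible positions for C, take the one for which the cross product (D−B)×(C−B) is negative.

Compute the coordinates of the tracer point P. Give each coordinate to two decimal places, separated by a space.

5.52 -2.65

A=(0,0), D=(5.00,0)
B = A + 4.00·(cos317°, sin317°) = (2.9254, -2.7280)
|BD| = 3.4272
circle(B,8.00) ∩ circle(D,10.00): a=-3.5385, h=7.1749
  candidates: C₊=(-4.9276,-1.2014) cross=24.590; C₋=(6.4946,-9.8877) cross=-24.590
  mode - wants cross < 0 → take C=(6.4946,-9.8877) (cross=-24.590)
ex = (C−B)/|BC| = (0.4461,-0.8950); ey = (0.8950,0.4461)
P = B + 1.09·ex + 2.36·ey = (5.5238,-2.6506)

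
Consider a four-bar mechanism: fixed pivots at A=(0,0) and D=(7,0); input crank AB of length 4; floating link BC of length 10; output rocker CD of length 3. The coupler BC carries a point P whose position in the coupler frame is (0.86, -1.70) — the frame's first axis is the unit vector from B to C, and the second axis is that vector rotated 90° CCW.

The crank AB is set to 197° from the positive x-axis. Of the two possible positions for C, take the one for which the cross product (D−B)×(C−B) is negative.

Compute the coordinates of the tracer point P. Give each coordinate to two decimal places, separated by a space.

-3.26 -2.99

A=(0,0), D=(7.00,0)
B = A + 4.00·(cos197°, sin197°) = (-3.8252, -1.1695)
|BD| = 10.8882
circle(B,10.00) ∩ circle(D,3.00): a=9.6229, h=2.7201
  candidates: C₊=(5.4499,2.5685) cross=29.617; C₋=(6.0342,-2.8403) cross=-29.617
  mode - wants cross < 0 → take C=(6.0342,-2.8403) (cross=-29.617)
ex = (C−B)/|BC| = (0.9859,-0.1671); ey = (0.1671,0.9859)
P = B + 0.86·ex + -1.70·ey = (-3.2613,-2.9893)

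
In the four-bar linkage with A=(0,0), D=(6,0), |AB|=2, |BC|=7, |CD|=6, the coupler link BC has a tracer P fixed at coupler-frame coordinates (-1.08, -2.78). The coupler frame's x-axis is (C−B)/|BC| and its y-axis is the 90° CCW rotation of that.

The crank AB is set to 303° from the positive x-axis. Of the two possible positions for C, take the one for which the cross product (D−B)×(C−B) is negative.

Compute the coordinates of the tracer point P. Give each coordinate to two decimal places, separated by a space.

A=(0,0), D=(6.00,0)
B = A + 2.00·(cos303°, sin303°) = (1.0893, -1.6773)
|BD| = 5.1893
circle(B,7.00) ∩ circle(D,6.00): a=3.8472, h=5.8480
  candidates: C₊=(2.8397,5.1003) cross=30.347; C₋=(6.6202,-5.9679) cross=-30.347
  mode - wants cross < 0 → take C=(6.6202,-5.9679) (cross=-30.347)
ex = (C−B)/|BC| = (0.7901,-0.6129); ey = (0.6129,0.7901)
P = B + -1.08·ex + -2.78·ey = (-1.4680,-3.2120)

-1.47 -3.21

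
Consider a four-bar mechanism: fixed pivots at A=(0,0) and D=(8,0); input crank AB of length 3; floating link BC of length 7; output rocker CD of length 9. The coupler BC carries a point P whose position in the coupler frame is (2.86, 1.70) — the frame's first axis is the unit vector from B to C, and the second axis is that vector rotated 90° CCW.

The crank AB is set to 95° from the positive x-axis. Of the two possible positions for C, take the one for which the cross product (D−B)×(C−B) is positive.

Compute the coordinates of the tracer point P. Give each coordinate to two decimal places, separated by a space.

A=(0,0), D=(8.00,0)
B = A + 3.00·(cos95°, sin95°) = (-0.2615, 2.9886)
|BD| = 8.7854
circle(B,7.00) ∩ circle(D,9.00): a=2.5715, h=6.5106
  candidates: C₊=(4.3714,8.2361) cross=57.198; C₋=(-0.0581,-4.0085) cross=-57.198
  mode + wants cross > 0 → take C=(4.3714,8.2361) (cross=57.198)
ex = (C−B)/|BC| = (0.6618,0.7496); ey = (-0.7496,0.6618)
P = B + 2.86·ex + 1.70·ey = (0.3570,6.2577)

0.36 6.26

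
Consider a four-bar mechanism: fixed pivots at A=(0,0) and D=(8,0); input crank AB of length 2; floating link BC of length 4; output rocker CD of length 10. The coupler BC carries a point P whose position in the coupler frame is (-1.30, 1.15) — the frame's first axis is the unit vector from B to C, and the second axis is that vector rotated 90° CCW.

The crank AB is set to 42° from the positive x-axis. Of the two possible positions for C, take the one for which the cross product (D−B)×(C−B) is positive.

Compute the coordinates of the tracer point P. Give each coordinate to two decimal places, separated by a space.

1.34 -0.39

A=(0,0), D=(8.00,0)
B = A + 2.00·(cos42°, sin42°) = (1.4863, 1.3383)
|BD| = 6.6498
circle(B,4.00) ∩ circle(D,10.00): a=-2.9911, h=2.6558
  candidates: C₊=(-0.9092,4.5417) cross=17.660; C₋=(-1.9781,-0.6612) cross=-17.660
  mode + wants cross > 0 → take C=(-0.9092,4.5417) (cross=17.660)
ex = (C−B)/|BC| = (-0.5989,0.8009); ey = (-0.8009,-0.5989)
P = B + -1.30·ex + 1.15·ey = (1.3438,-0.3915)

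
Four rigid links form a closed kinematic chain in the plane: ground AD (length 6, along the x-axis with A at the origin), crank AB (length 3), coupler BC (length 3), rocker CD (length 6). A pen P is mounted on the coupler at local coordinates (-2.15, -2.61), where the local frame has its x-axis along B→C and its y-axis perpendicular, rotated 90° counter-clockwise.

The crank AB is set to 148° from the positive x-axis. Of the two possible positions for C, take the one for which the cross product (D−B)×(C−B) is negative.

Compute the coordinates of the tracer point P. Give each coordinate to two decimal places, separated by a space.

A=(0,0), D=(6.00,0)
B = A + 3.00·(cos148°, sin148°) = (-2.5441, 1.5898)
|BD| = 8.6908
circle(B,3.00) ∩ circle(D,6.00): a=2.7920, h=1.0975
  candidates: C₊=(0.4015,2.1581) cross=9.539; C₋=(0.0000,0.0000) cross=-9.539
  mode - wants cross < 0 → take C=(0.0000,0.0000) (cross=-9.539)
ex = (C−B)/|BC| = (0.8480,-0.5299); ey = (0.5299,0.8480)
P = B + -2.15·ex + -2.61·ey = (-5.7505,0.5157)

-5.75 0.52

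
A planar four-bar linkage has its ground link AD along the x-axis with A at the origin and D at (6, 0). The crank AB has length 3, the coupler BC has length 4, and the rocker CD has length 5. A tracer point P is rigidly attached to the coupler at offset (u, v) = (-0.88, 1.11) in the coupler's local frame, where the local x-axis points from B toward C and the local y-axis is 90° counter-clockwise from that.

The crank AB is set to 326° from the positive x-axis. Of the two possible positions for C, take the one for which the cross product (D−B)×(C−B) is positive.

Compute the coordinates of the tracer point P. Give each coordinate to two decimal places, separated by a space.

A=(0,0), D=(6.00,0)
B = A + 3.00·(cos326°, sin326°) = (2.4871, -1.6776)
|BD| = 3.8929
circle(B,4.00) ∩ circle(D,5.00): a=0.7905, h=3.9211
  candidates: C₊=(1.5107,2.2014) cross=15.264; C₋=(4.8902,-4.8753) cross=-15.264
  mode + wants cross > 0 → take C=(1.5107,2.2014) (cross=15.264)
ex = (C−B)/|BC| = (-0.2441,0.9697); ey = (-0.9697,-0.2441)
P = B + -0.88·ex + 1.11·ey = (1.6255,-2.8019)

1.63 -2.80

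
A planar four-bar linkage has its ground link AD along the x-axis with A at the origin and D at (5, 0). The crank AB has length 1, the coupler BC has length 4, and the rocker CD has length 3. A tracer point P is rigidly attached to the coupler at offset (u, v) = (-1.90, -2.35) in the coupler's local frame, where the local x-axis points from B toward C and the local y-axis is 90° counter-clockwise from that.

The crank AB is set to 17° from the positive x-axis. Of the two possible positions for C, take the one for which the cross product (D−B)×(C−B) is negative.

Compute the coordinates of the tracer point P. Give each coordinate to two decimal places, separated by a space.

A=(0,0), D=(5.00,0)
B = A + 1.00·(cos17°, sin17°) = (0.9563, 0.2924)
|BD| = 4.0543
circle(B,4.00) ∩ circle(D,3.00): a=2.8904, h=2.7650
  candidates: C₊=(4.0386,2.8418) cross=11.210; C₋=(3.6398,-2.6739) cross=-11.210
  mode - wants cross < 0 → take C=(3.6398,-2.6739) (cross=-11.210)
ex = (C−B)/|BC| = (0.6709,-0.7416); ey = (0.7416,0.6709)
P = B + -1.90·ex + -2.35·ey = (-2.0610,0.1248)

-2.06 0.12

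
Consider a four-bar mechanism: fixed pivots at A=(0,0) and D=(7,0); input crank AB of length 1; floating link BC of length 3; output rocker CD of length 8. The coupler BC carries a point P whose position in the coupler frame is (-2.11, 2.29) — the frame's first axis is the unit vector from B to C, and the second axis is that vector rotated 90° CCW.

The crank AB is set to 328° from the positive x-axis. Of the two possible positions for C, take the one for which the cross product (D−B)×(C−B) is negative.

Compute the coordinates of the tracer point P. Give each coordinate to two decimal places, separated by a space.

3.76 0.56

A=(0,0), D=(7.00,0)
B = A + 1.00·(cos328°, sin328°) = (0.8480, -0.5299)
|BD| = 6.1747
circle(B,3.00) ∩ circle(D,8.00): a=-1.3663, h=2.6708
  candidates: C₊=(-0.7424,2.0138) cross=16.492; C₋=(-0.2840,-3.3081) cross=-16.492
  mode - wants cross < 0 → take C=(-0.2840,-3.3081) (cross=-16.492)
ex = (C−B)/|BC| = (-0.3773,-0.9261); ey = (0.9261,-0.3773)
P = B + -2.11·ex + 2.29·ey = (3.7649,0.5600)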